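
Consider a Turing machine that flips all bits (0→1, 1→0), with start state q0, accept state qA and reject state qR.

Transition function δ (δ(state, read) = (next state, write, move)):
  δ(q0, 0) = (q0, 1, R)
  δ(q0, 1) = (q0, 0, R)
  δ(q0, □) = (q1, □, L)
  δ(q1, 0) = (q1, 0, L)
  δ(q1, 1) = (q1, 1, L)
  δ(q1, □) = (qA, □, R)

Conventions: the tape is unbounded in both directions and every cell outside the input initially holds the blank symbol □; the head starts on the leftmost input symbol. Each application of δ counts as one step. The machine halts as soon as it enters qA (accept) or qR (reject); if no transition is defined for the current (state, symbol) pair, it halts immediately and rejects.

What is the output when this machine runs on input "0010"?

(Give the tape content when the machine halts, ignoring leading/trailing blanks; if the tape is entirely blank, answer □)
Step 0: [q0]0010 (head at position 0)
Step 1: δ(q0, 0) = (q0, 1, R)  ⊢  1[q0]010 (head at position 1)
Step 2: δ(q0, 0) = (q0, 1, R)  ⊢  11[q0]10 (head at position 2)
Step 3: δ(q0, 1) = (q0, 0, R)  ⊢  110[q0]0 (head at position 3)
Step 4: δ(q0, 0) = (q0, 1, R)  ⊢  1101[q0]□ (head at position 4)
Step 5: δ(q0, □) = (q1, □, L)  ⊢  110[q1]1□ (head at position 3)
Step 6: δ(q1, 1) = (q1, 1, L)  ⊢  11[q1]01□ (head at position 2)
Step 7: δ(q1, 0) = (q1, 0, L)  ⊢  1[q1]101□ (head at position 1)
Step 8: δ(q1, 1) = (q1, 1, L)  ⊢  [q1]1101□ (head at position 0)
Step 9: δ(q1, 1) = (q1, 1, L)  ⊢  [q1]□1101□ (head at position -1)
Step 10: δ(q1, □) = (qA, □, R)  ⊢  □[qA]1101□ (head at position 0)
The machine is in qA, so it halts and accepts.
Tape content when halted (ignoring surrounding blanks): 1101

Final answer: Output: 1101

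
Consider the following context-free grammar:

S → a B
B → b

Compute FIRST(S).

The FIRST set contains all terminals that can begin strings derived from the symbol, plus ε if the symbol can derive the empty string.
S has the single production S → a B, whose right-hand side begins with the terminal a. So FIRST(S) = {a}.

Final answer: {a}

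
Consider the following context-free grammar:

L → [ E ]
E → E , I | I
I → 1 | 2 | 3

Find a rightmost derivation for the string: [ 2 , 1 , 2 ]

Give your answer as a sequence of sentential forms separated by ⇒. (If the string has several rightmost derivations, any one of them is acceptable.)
Start with L.
Step 1: the rightmost non-terminal is L; apply L → [ E ]:  [ E ]
Step 2: the rightmost non-terminal is E; apply E → E , I:  [ E , I ]
Step 3: the rightmost non-terminal is I; apply I → 2:  [ E , 2 ]
Step 4: the rightmost non-terminal is E; apply E → E , I:  [ E , I , 2 ]
Step 5: the rightmost non-terminal is I; apply I → 1:  [ E , 1 , 2 ]
Step 6: the rightmost non-terminal is E; apply E → I:  [ I , 1 , 2 ]
Step 7: the rightmost non-terminal is I; apply I → 2:  [ 2 , 1 , 2 ]

Final answer: L ⇒ [ E ] ⇒ [ E , I ] ⇒ [ E , 2 ] ⇒ [ E , I , 2 ] ⇒ [ E , 1 , 2 ] ⇒ [ I , 1 , 2 ] ⇒ [ 2 , 1 , 2 ]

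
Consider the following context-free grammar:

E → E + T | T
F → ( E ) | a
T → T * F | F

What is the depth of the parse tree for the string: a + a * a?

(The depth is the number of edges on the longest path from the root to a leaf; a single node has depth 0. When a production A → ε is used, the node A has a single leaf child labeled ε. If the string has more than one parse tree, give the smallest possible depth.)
The grammar is unambiguous; the parse tree of a + a * a is:
E → E + T at the root (depth 0).
  Left E (depth 1) → T (2) → F (3) → a (4).
  Right T (depth 1) → T * F; that T (2) → F (3) → a (4); F (2) → a (3).
The longest root-to-leaf paths have 4 edges.
Depth = 4.

Final answer: 4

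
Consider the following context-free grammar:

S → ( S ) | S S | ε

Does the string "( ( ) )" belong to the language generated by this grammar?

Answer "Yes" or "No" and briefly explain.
A derivation exists: S ⇒ ( S ) ⇒ ( ( S ) ) ⇒ ( ( ) ) (using S → ( S ) twice, then S → ε).

Final answer: Yes - a valid derivation exists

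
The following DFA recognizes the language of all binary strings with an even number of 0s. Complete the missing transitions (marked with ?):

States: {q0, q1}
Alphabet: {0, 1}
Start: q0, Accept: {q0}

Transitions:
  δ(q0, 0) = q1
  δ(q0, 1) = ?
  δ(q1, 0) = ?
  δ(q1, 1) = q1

What each state remembers (consistent with the given transitions and accept states):
  q0: an even number of 0s has been read so far
  q1: an odd number of 0s has been read so far
Filling in the missing entries:
  δ(q0, 1): in q0 (an even number of 0s has been read so far), after reading 1 we have: an even number of 0s has been read so far → q0
  δ(q1, 0): in q1 (an odd number of 0s has been read so far), after reading 0 we have: an even number of 0s has been read so far → q0

Final answer: δ(q0, 1) = q0; δ(q1, 0) = q0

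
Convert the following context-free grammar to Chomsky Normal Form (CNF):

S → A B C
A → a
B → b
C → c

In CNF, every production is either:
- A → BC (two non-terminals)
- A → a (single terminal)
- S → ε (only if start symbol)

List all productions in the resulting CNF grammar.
The grammar has no ε-productions or unit productions to eliminate.
A → a is already in CNF (single terminal) – keep it.
B → b is already in CNF (single terminal) – keep it.
C → c is already in CNF (single terminal) – keep it.
S → A B C has 3 symbols on the right: break it into binary productions S → A X0, X0 → B C.
Resulting CNF grammar (5 productions): A → a; B → b; C → c; S → A X0; X0 → B C

Final answer: A → a; B → b; C → c; S → A X0; X0 → B C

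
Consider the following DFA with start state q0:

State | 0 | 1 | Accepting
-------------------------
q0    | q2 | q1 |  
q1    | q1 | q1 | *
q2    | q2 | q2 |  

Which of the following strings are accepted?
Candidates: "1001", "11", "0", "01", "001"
"1001": q0 → q1 → q1 → q1 → q1; q1 is accepting → accepted
"11": q0 → q1 → q1; q1 is accepting → accepted
"0": q0 → q2; q2 is not accepting → rejected
"01": q0 → q2 → q2; q2 is not accepting → rejected
"001": q0 → q2 → q2 → q2; q2 is not accepting → rejected

Final answer: "1001", "11"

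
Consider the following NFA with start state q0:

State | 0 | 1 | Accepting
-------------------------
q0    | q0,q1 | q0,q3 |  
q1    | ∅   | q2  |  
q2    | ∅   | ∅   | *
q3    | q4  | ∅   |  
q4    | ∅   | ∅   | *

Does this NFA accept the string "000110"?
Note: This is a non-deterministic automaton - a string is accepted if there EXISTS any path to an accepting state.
Track the set of states the NFA could be in: start {q0}
Read '0': {q0} → {q0, q1}
Read '0': {q0, q1} → {q0, q1}
Read '0': {q0, q1} → {q0, q1}
Read '1': {q0, q1} → {q0, q2, q3}
Read '1': {q0, q2, q3} → {q0, q3}
Read '0': {q0, q3} → {q0, q1, q4}
Final set {q0, q1, q4} contains accepting state(s) {q4} → accepted.

Final answer: Yes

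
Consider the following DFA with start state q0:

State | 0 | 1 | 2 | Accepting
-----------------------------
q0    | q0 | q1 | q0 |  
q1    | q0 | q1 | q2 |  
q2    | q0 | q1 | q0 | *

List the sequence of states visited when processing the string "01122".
q0 → q0 → q1 → q1 → q2 → q0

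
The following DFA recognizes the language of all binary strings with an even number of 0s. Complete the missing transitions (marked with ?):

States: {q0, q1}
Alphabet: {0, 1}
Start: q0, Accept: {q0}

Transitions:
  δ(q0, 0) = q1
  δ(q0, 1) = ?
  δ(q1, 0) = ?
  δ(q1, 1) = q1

What each state remembers (consistent with the given transitions and accept states):
  q0: an even number of 0s has been read so far
  q1: an odd number of 0s has been read so far
Filling in the missing entries:
  δ(q0, 1): in q0 (an even number of 0s has been read so far), after reading 1 we have: an even number of 0s has been read so far → q0
  δ(q1, 0): in q1 (an odd number of 0s has been read so far), after reading 0 we have: an even number of 0s has been read so far → q0

Final answer: δ(q0, 1) = q0; δ(q1, 0) = q0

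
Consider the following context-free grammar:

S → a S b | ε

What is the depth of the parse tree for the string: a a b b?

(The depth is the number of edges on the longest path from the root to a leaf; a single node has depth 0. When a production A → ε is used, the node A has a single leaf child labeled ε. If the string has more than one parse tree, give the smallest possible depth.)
The only parse tree applies S → a S b 2 times (once per matching a…b pair) and then S → ε.
The S nodes sit at depths 0, 1, …, 2; the innermost S (depth 2) has the single child ε at depth 3.
The terminal leaves a, b are at depths 1..2, so the longest root-to-leaf path is S → S → … → S → ε with 3 edges.
Depth = 3.

Final answer: 3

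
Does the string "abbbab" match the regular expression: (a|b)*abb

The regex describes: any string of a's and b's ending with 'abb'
No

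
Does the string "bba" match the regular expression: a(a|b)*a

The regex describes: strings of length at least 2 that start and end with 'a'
No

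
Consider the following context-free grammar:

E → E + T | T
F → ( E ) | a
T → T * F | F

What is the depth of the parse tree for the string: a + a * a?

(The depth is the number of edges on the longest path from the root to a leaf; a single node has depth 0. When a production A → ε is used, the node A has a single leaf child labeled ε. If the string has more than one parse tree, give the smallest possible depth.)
The grammar is unambiguous; the parse tree of a + a * a is:
E → E + T at the root (depth 0).
  Left E (depth 1) → T (2) → F (3) → a (4).
  Right T (depth 1) → T * F; that T (2) → F (3) → a (4); F (2) → a (3).
The longest root-to-leaf paths have 4 edges.
Depth = 4.

Final answer: 4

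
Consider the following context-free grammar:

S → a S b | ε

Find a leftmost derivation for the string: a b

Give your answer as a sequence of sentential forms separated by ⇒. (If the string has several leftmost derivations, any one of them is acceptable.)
Start with S.
Step 1: the leftmost non-terminal is S; apply S → a S b:  a S b
Step 2: the leftmost non-terminal is S; apply S → ε:  a b

Final answer: S ⇒ a S b ⇒ a b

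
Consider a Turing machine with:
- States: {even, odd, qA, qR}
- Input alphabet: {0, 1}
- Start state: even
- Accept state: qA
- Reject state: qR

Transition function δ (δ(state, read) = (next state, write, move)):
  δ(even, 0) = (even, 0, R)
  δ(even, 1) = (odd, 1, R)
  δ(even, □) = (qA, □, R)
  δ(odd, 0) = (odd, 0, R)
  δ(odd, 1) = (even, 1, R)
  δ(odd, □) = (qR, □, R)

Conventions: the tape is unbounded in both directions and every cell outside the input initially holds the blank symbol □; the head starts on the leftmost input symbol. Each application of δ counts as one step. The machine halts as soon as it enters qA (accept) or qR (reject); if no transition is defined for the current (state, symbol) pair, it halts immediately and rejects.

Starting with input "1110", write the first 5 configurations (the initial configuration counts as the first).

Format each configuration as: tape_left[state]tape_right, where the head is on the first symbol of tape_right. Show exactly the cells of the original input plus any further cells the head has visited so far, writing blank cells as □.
Step 0: [even]1110 (head at position 0)
Step 1: δ(even, 1) = (odd, 1, R)  ⊢  1[odd]110 (head at position 1)
Step 2: δ(odd, 1) = (even, 1, R)  ⊢  11[even]10 (head at position 2)
Step 3: δ(even, 1) = (odd, 1, R)  ⊢  111[odd]0 (head at position 3)
Step 4: δ(odd, 0) = (odd, 0, R)  ⊢  1110[odd]□ (head at position 4)

Final answer: [even]1110 ⊢ 1[odd]110 ⊢ 11[even]10 ⊢ 111[odd]0 ⊢ 1110[odd]□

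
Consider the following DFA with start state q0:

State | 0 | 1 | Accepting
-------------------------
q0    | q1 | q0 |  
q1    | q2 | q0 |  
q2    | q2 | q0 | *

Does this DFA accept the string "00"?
Start in q0.
Read '0': q0 → q1
Read '0': q1 → q2
Final state q2 is accepting, so the string is accepted.

Final answer: Yes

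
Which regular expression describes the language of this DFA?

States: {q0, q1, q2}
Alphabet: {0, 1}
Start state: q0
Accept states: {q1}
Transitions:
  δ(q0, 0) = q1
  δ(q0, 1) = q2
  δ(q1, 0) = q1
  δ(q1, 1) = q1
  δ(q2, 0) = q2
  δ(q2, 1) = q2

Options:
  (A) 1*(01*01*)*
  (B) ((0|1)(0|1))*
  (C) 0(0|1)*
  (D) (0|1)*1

Testing sample strings against the DFA:
  '00' -> accepted
  '01000' -> accepted
  '00011' -> accepted
  '1010' -> rejected
Checking each option for a counterexample:
  (A) 1*(01*01*)*: ε is rejected by the DFA but matches the regex → eliminated
  (B) ((0|1)(0|1))*: ε is rejected by the DFA but matches the regex → eliminated
  (C) 0(0|1)*: agrees with the DFA on all strings of length ≤ 4
  (D) (0|1)*1: '0' is accepted by the DFA but does not match the regex → eliminated
Only (C) 0(0|1)* is consistent with the DFA.

Final answer: (C) 0(0|1)*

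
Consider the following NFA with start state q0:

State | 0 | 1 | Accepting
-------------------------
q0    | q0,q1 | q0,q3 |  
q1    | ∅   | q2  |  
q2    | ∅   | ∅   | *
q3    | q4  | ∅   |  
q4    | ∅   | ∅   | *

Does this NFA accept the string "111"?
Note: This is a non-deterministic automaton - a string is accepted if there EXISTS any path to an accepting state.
Track the set of states the NFA could be in: start {q0}
Read '1': {q0} → {q0, q3}
Read '1': {q0, q3} → {q0, q3}
Read '1': {q0, q3} → {q0, q3}
Final set {q0, q3} contains no accepting state → rejected.

Final answer: No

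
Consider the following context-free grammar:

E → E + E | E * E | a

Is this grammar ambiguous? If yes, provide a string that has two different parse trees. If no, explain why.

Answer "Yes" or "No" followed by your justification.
Two different leftmost derivations of a + a * a:
  (1) E ⇒ E + E ⇒ a + E ⇒ a + E * E ⇒ a + a * E ⇒ a + a * a   (tree groups a + (a * a))
  (2) E ⇒ E * E ⇒ E + E * E ⇒ a + E * E ⇒ a + a * E ⇒ a + a * a   (tree groups (a + a) * a)
Two distinct leftmost derivations = two distinct parse trees, so the grammar is ambiguous.

Final answer: Yes - the string 'a + a * a' has two distinct leftmost derivations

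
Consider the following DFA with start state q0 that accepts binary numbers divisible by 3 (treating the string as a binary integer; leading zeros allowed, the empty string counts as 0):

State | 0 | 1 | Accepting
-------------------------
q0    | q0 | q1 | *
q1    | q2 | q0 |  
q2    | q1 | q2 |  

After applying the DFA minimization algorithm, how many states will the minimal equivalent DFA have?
All 3 states are reachable from q0, so none can be removed as unreachable.
Table-filling: first mark every (accepting, non-accepting) pair as distinguishable (accepting: {q0}; non-accepting: {q1, q2}).
Round 1: (q1, q2) on '1' go to q0 and q2, already distinguishable → mark.
Every pair of states is distinguishable, so the DFA is already minimal.
Equivalence classes: {q0}, {q1}, {q2} → 3 states.

Final answer: 3 states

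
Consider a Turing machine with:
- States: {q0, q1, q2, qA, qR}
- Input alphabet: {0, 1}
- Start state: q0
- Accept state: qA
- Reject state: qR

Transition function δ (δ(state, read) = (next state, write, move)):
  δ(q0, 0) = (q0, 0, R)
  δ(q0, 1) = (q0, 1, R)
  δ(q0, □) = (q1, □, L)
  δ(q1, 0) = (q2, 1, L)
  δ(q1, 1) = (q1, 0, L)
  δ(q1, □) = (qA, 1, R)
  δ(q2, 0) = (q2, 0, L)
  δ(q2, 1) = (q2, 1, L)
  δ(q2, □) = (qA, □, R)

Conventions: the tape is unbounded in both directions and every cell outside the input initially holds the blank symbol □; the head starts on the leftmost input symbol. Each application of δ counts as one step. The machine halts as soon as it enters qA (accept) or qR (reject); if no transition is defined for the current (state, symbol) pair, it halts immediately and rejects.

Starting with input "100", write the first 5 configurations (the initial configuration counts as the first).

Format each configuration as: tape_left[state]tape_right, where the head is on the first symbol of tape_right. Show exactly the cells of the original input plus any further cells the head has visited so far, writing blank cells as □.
Step 0: [q0]100 (head at position 0)
Step 1: δ(q0, 1) = (q0, 1, R)  ⊢  1[q0]00 (head at position 1)
Step 2: δ(q0, 0) = (q0, 0, R)  ⊢  10[q0]0 (head at position 2)
Step 3: δ(q0, 0) = (q0, 0, R)  ⊢  100[q0]□ (head at position 3)
Step 4: δ(q0, □) = (q1, □, L)  ⊢  10[q1]0□ (head at position 2)

Final answer: [q0]100 ⊢ 1[q0]00 ⊢ 10[q0]0 ⊢ 100[q0]□ ⊢ 10[q1]0□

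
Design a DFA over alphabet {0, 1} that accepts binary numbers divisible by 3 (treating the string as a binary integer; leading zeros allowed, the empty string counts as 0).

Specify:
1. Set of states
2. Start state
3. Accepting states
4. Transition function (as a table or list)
One valid DFA (any DFA recognizing the same language is acceptable):
States: {q0, q1, q2}
Start: q0
Accepting: {q0}
Transitions (accepting states marked with *):
State | 0 | 1 | Accepting
-------------------------
q0    | q0 | q1 | *
q1    | q2 | q0 |  
q2    | q1 | q2 |  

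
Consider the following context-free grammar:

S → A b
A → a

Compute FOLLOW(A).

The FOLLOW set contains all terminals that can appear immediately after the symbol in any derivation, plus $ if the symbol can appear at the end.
A occurs only in S → A b, where it is immediately followed by the terminal b. So FOLLOW(A) = {b}.

Final answer: {b}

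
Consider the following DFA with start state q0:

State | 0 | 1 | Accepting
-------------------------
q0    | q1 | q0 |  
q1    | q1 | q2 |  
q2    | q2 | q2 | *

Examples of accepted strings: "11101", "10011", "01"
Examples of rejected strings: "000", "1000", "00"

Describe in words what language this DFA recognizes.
binary strings containing '01' as a substring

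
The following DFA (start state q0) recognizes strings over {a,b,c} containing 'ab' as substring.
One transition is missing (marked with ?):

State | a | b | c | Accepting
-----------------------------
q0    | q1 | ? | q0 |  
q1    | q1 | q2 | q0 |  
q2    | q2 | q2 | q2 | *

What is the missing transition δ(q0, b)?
q0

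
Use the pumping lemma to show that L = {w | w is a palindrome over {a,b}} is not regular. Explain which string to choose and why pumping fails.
Language: L = {w | w is a palindrome over {a,b}} (strings that read the same forwards and backwards)
Step 1: Assume for contradiction that L is regular, with pumping length p.
Step 2: Choose s = a^p b a^p. Then s ∈ L (it reads the same forwards and backwards) and |s| ≥ p.
Step 3: Consider any decomposition s = xyz with |xy| ≤ p and |y| > 0. Since |xy| ≤ p and the first p symbols of s are all a's, y = a^k for some k with 1 ≤ k ≤ p.
Step 4: Pumping up (i = 2): xy²z = a^(p+k) b a^p. Its reverse is a^p b a^(p+k) ≠ a^(p+k) b a^p (the single b is no longer in the middle), so xy²z is not a palindrome and xy²z ∉ L.
This contradicts the pumping lemma, so L is not regular.

Final answer: Choose s = a^p b a^p. Since |xy| ≤ p, y = a^k with k ≥ 1. Then xy²z = a^(p+k) b a^p is not a palindrome, so ∉ L.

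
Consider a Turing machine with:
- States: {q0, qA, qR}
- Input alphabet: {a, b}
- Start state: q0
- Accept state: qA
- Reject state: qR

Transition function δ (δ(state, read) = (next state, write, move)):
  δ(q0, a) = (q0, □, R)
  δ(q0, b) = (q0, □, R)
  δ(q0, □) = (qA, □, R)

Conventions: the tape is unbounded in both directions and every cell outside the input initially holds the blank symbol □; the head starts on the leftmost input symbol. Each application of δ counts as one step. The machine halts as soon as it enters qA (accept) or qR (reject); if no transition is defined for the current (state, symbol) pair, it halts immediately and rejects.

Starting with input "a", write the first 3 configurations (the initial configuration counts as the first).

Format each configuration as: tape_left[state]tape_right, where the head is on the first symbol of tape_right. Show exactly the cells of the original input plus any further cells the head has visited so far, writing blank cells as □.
Step 0: [q0]a (head at position 0)
Step 1: δ(q0, a) = (q0, □, R)  ⊢  □[q0]□ (head at position 1)
Step 2: δ(q0, □) = (qA, □, R)  ⊢  □□[qA]□ (head at position 2)

Final answer: [q0]a ⊢ □[q0]□ ⊢ □□[qA]□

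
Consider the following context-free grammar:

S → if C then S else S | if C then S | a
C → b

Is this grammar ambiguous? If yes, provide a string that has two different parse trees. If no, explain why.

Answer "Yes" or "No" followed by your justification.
The 'dangling else' can attach to either if. Two leftmost derivations of  if b then if b then a else a:
  (1) S ⇒ if C then S else S ⇒ if b then S else S ⇒ if b then if C then S else S ⇒ if b then if b then S else S ⇒ if b then if b then a else S ⇒ if b then if b then a else a   (else belongs to the outer if)
  (2) S ⇒ if C then S ⇒ if b then S ⇒ if b then if C then S else S ⇒ if b then if b then S else S ⇒ if b then if b then a else S ⇒ if b then if b then a else a   (else belongs to the inner if)
Two distinct parse trees for the same string, so the grammar is ambiguous.

Final answer: Yes - the string 'if b then if b then a else a' has two distinct leftmost derivations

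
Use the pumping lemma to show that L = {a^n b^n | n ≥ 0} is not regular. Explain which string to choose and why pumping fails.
Language: L = {a^n b^n | n ≥ 0} (equal numbers of a's followed by b's)
Step 1: Assume for contradiction that L is regular, with pumping length p.
Step 2: Choose s = a^p b^p. Then s ∈ L (it has p a's followed by p b's) and |s| ≥ p.
Step 3: Consider any decomposition s = xyz with |xy| ≤ p and |y| > 0. Since |xy| ≤ p and the first p symbols of s are all a's, y = a^k for some k with 1 ≤ k ≤ p.
Step 4: Pumping up (i = 2): xy²z = a^(p+k) b^p, which has more a's than b's, so xy²z ∉ L.
This contradicts the pumping lemma, so L is not regular.

Final answer: Choose s = a^p b^p. Since |xy| ≤ p, y = a^k with k ≥ 1. Then xy²z = a^(p+k) b^p ∉ L.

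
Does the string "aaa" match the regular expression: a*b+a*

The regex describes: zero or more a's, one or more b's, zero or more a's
No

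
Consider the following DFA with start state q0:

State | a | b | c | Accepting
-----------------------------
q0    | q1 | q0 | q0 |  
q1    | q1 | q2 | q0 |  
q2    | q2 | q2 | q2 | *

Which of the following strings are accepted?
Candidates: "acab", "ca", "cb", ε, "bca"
"acab": q0 → q1 → q0 → q1 → q2; q2 is accepting → accepted
"ca": q0 → q0 → q1; q1 is not accepting → rejected
"cb": q0 → q0 → q0; q0 is not accepting → rejected
ε: q0; q0 is not accepting → rejected
"bca": q0 → q0 → q0 → q1; q1 is not accepting → rejected

Final answer: "acab"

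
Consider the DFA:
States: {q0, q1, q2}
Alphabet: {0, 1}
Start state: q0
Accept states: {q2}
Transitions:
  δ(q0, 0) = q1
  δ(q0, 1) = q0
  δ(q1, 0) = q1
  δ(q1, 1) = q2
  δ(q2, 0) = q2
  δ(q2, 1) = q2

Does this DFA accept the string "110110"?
Processing string "110110":
  q0 --1--> q0
  q0 --1--> q0
  q0 --0--> q1
  q1 --1--> q2
  q2 --1--> q2
  q2 --0--> q2
Final state: q2
Accept states: {q2}
q2 is an accept state, so the string is accepted.

Final answer: Yes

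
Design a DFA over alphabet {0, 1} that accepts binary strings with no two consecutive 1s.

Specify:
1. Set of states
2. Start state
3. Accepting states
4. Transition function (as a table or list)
One valid DFA (any DFA recognizing the same language is acceptable):
States: {q0, q1, dead}
Start: q0
Accepting: {q0, q1}
Transitions (accepting states marked with *):
State | 0 | 1 | Accepting
-------------------------
q0    | q0 | q1 | *
q1    | q0 | dead | *
dead  | dead | dead |  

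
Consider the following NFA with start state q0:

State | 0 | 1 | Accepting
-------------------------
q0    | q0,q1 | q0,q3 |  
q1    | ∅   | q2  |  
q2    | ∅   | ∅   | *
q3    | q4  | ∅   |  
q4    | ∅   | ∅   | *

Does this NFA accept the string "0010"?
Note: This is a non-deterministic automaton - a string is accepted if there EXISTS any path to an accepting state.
Track the set of states the NFA could be in: start {q0}
Read '0': {q0} → {q0, q1}
Read '0': {q0, q1} → {q0, q1}
Read '1': {q0, q1} → {q0, q2, q3}
Read '0': {q0, q2, q3} → {q0, q1, q4}
Final set {q0, q1, q4} contains accepting state(s) {q4} → accepted.

Final answer: Yes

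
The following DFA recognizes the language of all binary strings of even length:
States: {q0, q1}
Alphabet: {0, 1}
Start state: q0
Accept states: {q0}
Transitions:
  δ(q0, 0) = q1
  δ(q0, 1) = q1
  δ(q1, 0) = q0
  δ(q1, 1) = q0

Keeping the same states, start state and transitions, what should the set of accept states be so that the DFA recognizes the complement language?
The DFA is complete (every state has a transition on every symbol), so the complement
is recognized by the same DFA with accepting and non-accepting states swapped.
Original accept states: {q0}
Complement accept states = All states - Original accept states
= {q0, q1} - {q0}
= {q1}
Complement language: strings of ODD length

Final answer: {q1}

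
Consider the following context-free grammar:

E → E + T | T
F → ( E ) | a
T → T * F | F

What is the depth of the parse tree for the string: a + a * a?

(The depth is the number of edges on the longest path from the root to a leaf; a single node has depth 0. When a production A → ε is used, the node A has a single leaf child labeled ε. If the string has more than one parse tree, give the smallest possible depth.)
The grammar is unambiguous; the parse tree of a + a * a is:
E → E + T at the root (depth 0).
  Left E (depth 1) → T (2) → F (3) → a (4).
  Right T (depth 1) → T * F; that T (2) → F (3) → a (4); F (2) → a (3).
The longest root-to-leaf paths have 4 edges.
Depth = 4.

Final answer: 4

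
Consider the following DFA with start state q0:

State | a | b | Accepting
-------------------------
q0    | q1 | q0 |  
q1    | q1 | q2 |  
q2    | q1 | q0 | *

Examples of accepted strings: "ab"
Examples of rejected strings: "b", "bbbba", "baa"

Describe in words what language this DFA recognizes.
strings over {a,b} ending with 'ab'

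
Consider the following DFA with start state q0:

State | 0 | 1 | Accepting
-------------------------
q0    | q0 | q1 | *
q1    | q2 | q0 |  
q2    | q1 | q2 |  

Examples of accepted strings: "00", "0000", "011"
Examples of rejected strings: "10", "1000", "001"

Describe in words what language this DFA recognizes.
binary numbers divisible by 3 (treating the string as a binary integer; leading zeros allowed, the empty string counts as 0)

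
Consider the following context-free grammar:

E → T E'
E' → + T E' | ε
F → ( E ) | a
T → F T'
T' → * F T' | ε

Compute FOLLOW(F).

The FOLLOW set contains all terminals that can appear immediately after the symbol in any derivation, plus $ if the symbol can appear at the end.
Useful FIRST sets: FIRST(E') = {+, ε}, FIRST(T') = {*, ε} (both E' and T' are nullable).
FOLLOW(E): E is the start symbol → $; E appears in F → ( E ) followed by ')' → FOLLOW(E) = {), $}.
FOLLOW(E'): E' appears at the right end of E → T E' and of E' → + T E', so FOLLOW(E') ⊇ FOLLOW(E) (the second occurrence adds nothing new). FOLLOW(E') = {), $}.
FOLLOW(T): in E → T E' and E' → + T E', T is followed by E': add FIRST(E') minus ε = {+}; since E' is nullable, also add FOLLOW(E) and FOLLOW(E') = {), $}. FOLLOW(T) = {+, ), $}.
FOLLOW(T'): T' appears at the right end of T → F T' and of T' → * F T', so FOLLOW(T') = FOLLOW(T) = {+, ), $}.
FOLLOW(F): in T → F T' and T' → * F T', F is followed by T': add FIRST(T') minus ε = {*}; since T' is nullable, also add FOLLOW(T) and FOLLOW(T') = {+, ), $}. FOLLOW(F) = {*, +, ), $}.

Final answer: {$, ), *, +}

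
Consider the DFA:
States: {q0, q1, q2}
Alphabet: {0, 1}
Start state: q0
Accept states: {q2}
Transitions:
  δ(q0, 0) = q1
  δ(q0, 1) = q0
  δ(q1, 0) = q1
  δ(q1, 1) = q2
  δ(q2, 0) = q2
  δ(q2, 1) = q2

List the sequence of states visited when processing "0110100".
Starting at q0
Read '0': q0 -> q1
Read '1': q1 -> q2
Read '1': q2 -> q2
Read '0': q2 -> q2
Read '1': q2 -> q2
Read '0': q2 -> q2
Read '0': q2 -> q2

Final answer: q0 -> q1 -> q2 -> q2 -> q2 -> q2 -> q2 -> q2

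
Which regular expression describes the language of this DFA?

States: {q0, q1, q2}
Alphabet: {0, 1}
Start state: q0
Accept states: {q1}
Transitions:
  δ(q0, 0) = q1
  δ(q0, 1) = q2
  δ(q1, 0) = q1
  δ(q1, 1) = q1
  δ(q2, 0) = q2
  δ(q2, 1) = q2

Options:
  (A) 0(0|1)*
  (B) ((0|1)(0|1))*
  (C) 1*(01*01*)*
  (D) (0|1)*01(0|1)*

Testing sample strings against the DFA:
  '10001' -> rejected
  '1001' -> rejected
  '000' -> accepted
  '00' -> accepted
Checking each option for a counterexample:
  (A) 0(0|1)*: agrees with the DFA on all strings of length ≤ 4
  (B) ((0|1)(0|1))*: ε is rejected by the DFA but matches the regex → eliminated
  (C) 1*(01*01*)*: ε is rejected by the DFA but matches the regex → eliminated
  (D) (0|1)*01(0|1)*: '0' is accepted by the DFA but does not match the regex → eliminated
Only (A) 0(0|1)* is consistent with the DFA.

Final answer: (A) 0(0|1)*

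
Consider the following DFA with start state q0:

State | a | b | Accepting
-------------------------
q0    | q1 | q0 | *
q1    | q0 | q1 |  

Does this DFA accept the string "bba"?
Start in q0.
Read 'b': q0 → q0
Read 'b': q0 → q0
Read 'a': q0 → q1
Final state q1 is not accepting, so the string is rejected.

Final answer: No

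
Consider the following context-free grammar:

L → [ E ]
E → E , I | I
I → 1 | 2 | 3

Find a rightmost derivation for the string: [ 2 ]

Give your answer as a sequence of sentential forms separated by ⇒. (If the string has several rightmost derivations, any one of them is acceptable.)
Start with L.
Step 1: the rightmost non-terminal is L; apply L → [ E ]:  [ E ]
Step 2: the rightmost non-terminal is E; apply E → I:  [ I ]
Step 3: the rightmost non-terminal is I; apply I → 2:  [ 2 ]

Final answer: L ⇒ [ E ] ⇒ [ I ] ⇒ [ 2 ]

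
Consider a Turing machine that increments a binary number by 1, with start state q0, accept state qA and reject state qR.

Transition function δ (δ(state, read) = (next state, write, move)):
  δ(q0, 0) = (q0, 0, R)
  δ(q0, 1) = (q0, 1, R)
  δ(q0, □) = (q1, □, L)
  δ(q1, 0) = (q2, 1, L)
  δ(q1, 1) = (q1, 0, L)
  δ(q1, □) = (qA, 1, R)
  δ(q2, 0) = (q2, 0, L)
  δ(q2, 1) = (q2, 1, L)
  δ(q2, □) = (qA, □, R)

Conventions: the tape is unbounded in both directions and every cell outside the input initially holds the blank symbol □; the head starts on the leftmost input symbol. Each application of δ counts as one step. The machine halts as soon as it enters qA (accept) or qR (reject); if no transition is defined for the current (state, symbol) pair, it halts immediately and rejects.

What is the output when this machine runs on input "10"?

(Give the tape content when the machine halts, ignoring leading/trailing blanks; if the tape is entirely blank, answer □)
Step 0: [q0]10 (head at position 0)
Step 1: δ(q0, 1) = (q0, 1, R)  ⊢  1[q0]0 (head at position 1)
Step 2: δ(q0, 0) = (q0, 0, R)  ⊢  10[q0]□ (head at position 2)
Step 3: δ(q0, □) = (q1, □, L)  ⊢  1[q1]0□ (head at position 1)
Step 4: δ(q1, 0) = (q2, 1, L)  ⊢  [q2]11□ (head at position 0)
Step 5: δ(q2, 1) = (q2, 1, L)  ⊢  [q2]□11□ (head at position -1)
Step 6: δ(q2, □) = (qA, □, R)  ⊢  □[qA]11□ (head at position 0)
The machine is in qA, so it halts and accepts.
Tape content when halted (ignoring surrounding blanks): 11

Final answer: Output: 11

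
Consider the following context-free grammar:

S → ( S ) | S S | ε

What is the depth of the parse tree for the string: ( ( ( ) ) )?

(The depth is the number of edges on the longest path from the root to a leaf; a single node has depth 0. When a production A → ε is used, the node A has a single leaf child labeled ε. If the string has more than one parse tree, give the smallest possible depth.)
The string is 3 nested pairs. The shallowest parse tree applies S → ( S ) 3 times (one node per nested pair, each a child of the previous) and then S → ε in the middle.
S nodes at depths 0..3, ε leaf at depth 4; parentheses leaves are at depths 1..3.
(Using S → S S with an S → ε child anywhere only adds levels, so it cannot give a shallower tree.)
Depth = 4.

Final answer: 4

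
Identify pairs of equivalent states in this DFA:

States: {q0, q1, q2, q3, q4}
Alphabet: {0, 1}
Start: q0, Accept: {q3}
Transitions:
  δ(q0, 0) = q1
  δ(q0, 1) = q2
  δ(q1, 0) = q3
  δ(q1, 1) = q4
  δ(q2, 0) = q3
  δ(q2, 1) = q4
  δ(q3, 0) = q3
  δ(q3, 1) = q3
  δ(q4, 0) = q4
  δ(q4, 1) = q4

Using the table-filling algorithm:
Round 0 – mark pairs where exactly one state is accepting: (q0,q3), (q1,q3), (q2,q3), (q3,q4)
Round 1 – newly marked: (q0,q1) [on 0: q1 vs q3, already marked]; (q0,q2) [on 0: q1 vs q3, already marked]; (q1,q4) [on 0: q3 vs q4, already marked]; (q2,q4) [on 0: q3 vs q4, already marked]
Round 2 – newly marked: (q0,q4) [on 0: q1 vs q4, already marked]
No further pairs can be marked.
(q1, q2) unmarked: δ(q1,0)=q3, δ(q2,0)=q3; δ(q1,1)=q4, δ(q2,1)=q4 → equivalent
Equivalent pairs: (q1, q2)

Final answer: Equivalent pairs: (q1, q2)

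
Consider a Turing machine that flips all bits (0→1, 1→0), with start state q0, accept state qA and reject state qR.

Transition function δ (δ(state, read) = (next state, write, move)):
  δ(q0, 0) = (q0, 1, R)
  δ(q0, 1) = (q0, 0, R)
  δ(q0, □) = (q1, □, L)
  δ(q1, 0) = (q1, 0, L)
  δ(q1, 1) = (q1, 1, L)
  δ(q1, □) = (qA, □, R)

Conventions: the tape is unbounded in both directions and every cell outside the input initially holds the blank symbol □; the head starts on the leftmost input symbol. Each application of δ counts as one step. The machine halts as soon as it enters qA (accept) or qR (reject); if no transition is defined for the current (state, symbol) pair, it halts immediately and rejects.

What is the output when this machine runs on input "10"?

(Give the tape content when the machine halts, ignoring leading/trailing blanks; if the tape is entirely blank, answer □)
Step 0: [q0]10 (head at position 0)
Step 1: δ(q0, 1) = (q0, 0, R)  ⊢  0[q0]0 (head at position 1)
Step 2: δ(q0, 0) = (q0, 1, R)  ⊢  01[q0]□ (head at position 2)
Step 3: δ(q0, □) = (q1, □, L)  ⊢  0[q1]1□ (head at position 1)
Step 4: δ(q1, 1) = (q1, 1, L)  ⊢  [q1]01□ (head at position 0)
Step 5: δ(q1, 0) = (q1, 0, L)  ⊢  [q1]□01□ (head at position -1)
Step 6: δ(q1, □) = (qA, □, R)  ⊢  □[qA]01□ (head at position 0)
The machine is in qA, so it halts and accepts.
Tape content when halted (ignoring surrounding blanks): 01

Final answer: Output: 01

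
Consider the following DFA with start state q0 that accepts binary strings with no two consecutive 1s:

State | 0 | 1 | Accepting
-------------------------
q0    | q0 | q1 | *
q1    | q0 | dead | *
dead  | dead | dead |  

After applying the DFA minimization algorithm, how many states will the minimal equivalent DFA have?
All 3 states are reachable from q0, so none can be removed as unreachable.
Table-filling: first mark every (accepting, non-accepting) pair as distinguishable (accepting: {q0, q1}; non-accepting: {dead}).
Round 1: (q0, q1) on '1' go to q1 and dead, already distinguishable → mark.
Every pair of states is distinguishable, so the DFA is already minimal.
Equivalence classes: {q0}, {q1}, {dead} → 3 states.

Final answer: 3 states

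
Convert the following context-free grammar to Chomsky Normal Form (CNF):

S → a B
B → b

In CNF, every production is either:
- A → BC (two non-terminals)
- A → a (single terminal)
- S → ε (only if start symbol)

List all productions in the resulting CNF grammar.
The grammar has no ε-productions or unit productions to eliminate.
S → a B has terminal a in a right-hand side of length ≥ 2: introduce T_a → a and use T_a in place of a.
B → b is already in CNF (single terminal) – keep it.
S → a B becomes S → T_a B.
Resulting CNF grammar (3 productions): T_a → a; B → b; S → T_a B

Final answer: T_a → a; B → b; S → T_a B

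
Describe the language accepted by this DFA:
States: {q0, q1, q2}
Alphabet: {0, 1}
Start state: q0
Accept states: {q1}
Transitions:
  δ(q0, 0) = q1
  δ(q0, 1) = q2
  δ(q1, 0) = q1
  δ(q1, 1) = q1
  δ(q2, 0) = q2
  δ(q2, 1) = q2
Analyzing the DFA structure:
Start state: q0
Accept states: {q1}
Interpreting what each state remembers (checking against the transitions):
  q0: nothing has been read yet
  q1: the first symbol was 0
  q2: the first symbol was 1 (trap state)
  δ(q0, 0): in q0 (nothing has been read yet), after reading 0 we have: the first symbol was 0 → q1
  δ(q0, 1): in q0 (nothing has been read yet), after reading 1 we have: the first symbol was 1 (trap state) → q2
  δ(q1, 0): in q1 (the first symbol was 0), after reading 0 we have: the first symbol was 0 → q1
  δ(q1, 1): in q1 (the first symbol was 0), after reading 1 we have: the first symbol was 0 → q1
  δ(q2, 0): in q2 (the first symbol was 1 (trap state)), after reading 0 we have: the first symbol was 1 (trap state) → q2
  δ(q2, 1): in q2 (the first symbol was 1 (trap state)), after reading 1 we have: the first symbol was 1 (trap state) → q2
A string is accepted iff it ends in {q1}, i.e. the first symbol was 0.
Language: All binary strings starting with 0

Final answer: All binary strings starting with 0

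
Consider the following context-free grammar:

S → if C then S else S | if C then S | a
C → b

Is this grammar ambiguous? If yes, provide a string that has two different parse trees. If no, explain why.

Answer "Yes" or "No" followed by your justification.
The 'dangling else' can attach to either if. Two leftmost derivations of  if b then if b then a else a:
  (1) S ⇒ if C then S else S ⇒ if b then S else S ⇒ if b then if C then S else S ⇒ if b then if b then S else S ⇒ if b then if b then a else S ⇒ if b then if b then a else a   (else belongs to the outer if)
  (2) S ⇒ if C then S ⇒ if b then S ⇒ if b then if C then S else S ⇒ if b then if b then S else S ⇒ if b then if b then a else S ⇒ if b then if b then a else a   (else belongs to the inner if)
Two distinct parse trees for the same string, so the grammar is ambiguous.

Final answer: Yes - the string 'if b then if b then a else a' has two distinct leftmost derivations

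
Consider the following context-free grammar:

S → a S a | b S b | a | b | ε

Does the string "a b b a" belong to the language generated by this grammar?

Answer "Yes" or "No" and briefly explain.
A derivation exists: S ⇒ a S a ⇒ a b S b a ⇒ a b b a (using S → a S a, S → b S b, then S → ε).

Final answer: Yes - a valid derivation exists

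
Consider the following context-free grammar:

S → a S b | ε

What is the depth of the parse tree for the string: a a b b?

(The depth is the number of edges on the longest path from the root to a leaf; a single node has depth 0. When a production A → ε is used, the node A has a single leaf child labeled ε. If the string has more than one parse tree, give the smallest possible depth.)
The only parse tree applies S → a S b 2 times (once per matching a…b pair) and then S → ε.
The S nodes sit at depths 0, 1, …, 2; the innermost S (depth 2) has the single child ε at depth 3.
The terminal leaves a, b are at depths 1..2, so the longest root-to-leaf path is S → S → … → S → ε with 3 edges.
Depth = 3.

Final answer: 3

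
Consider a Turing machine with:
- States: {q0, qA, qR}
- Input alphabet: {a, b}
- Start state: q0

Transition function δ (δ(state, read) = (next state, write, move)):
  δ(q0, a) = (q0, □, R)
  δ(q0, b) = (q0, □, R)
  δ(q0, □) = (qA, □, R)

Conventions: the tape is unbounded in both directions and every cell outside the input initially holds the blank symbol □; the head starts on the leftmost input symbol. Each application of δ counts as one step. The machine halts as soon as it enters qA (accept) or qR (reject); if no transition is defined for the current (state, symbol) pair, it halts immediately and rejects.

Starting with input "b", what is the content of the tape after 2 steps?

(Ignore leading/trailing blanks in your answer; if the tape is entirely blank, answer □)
Step 0: [q0]b (head at position 0)
Step 1: δ(q0, b) = (q0, □, R)  ⊢  □[q0]□ (head at position 1)
Step 2: δ(q0, □) = (qA, □, R)  ⊢  □□[qA]□ (head at position 2)
Tape after 2 steps (ignoring surrounding blanks): □

Final answer: Tape: □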